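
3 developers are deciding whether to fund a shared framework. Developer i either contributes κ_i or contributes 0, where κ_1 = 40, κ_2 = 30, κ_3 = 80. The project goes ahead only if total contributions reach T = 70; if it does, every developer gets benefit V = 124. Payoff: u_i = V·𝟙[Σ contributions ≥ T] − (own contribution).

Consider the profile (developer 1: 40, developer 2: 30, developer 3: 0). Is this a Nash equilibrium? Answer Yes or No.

Total = 70 ≥ 70: provided.
Developer 1 (pledges 40, payoff 84): dropping to 0 → total 30, payoff 0. No gain.
Developer 2 (pledges 30, payoff 94): dropping to 0 → total 40, payoff 0. No gain.
Developer 3 (pledges 0, payoff 124): pledging 80 → total 150, payoff 44. No gain.

Yes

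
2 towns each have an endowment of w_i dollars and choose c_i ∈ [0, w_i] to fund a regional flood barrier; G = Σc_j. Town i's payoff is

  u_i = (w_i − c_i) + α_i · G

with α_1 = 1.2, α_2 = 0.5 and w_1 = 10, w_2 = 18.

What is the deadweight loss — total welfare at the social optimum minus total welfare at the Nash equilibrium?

12.6

∂u_i/∂c_i = α_i − 1, so town i contributes w_i if α_i > 1, else 0.
α_i > 1 for i ∈ {1}; NE contributions (10, 0), G = 10.
W^NE = Σw_i − G^NE + (Σα_i)·G^NE = 28 + 0.7·10 = 35.
Planner: ∂(Σu_j)/∂c_i = Σα_j − 1 = 0.7 > 0, so everyone contributes w_i; G^SO = 28, W^SO = 28 + 0.7·28 = 47.6.
Deadweight loss = 12.6.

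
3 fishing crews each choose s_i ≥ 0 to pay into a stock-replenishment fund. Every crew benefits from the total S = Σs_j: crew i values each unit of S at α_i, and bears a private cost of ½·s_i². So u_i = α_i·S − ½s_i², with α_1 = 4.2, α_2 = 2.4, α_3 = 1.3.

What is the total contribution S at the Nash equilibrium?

Crew i's FOC: ∂u_i/∂s_i = α_i − s_i = 0, so s_i* = α_i.
NE contributions = (4.2, 2.4, 1.3); S = 7.9.

7.9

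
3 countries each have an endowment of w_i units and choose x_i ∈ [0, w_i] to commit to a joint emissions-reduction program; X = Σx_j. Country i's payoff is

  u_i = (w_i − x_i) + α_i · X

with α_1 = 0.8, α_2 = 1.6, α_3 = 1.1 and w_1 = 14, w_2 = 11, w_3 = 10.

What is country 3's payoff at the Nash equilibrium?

23.1

∂u_i/∂x_i = α_i − 1, so country i contributes w_i if α_i > 1, else 0.
α_i > 1 for i ∈ {2, 3}; NE contributions (0, 11, 10), X = 21.
u_3 = (10 − 10) + 1.1·21 = 23.1.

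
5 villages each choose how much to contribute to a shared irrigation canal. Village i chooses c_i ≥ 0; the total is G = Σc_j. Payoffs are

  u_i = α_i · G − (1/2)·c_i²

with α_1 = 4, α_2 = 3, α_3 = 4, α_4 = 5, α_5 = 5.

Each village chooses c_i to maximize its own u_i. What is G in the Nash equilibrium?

Village i's FOC: ∂u_i/∂c_i = α_i − c_i = 0, so c_i* = α_i.
NE contributions = (4, 3, 4, 5, 5); G = 21.

21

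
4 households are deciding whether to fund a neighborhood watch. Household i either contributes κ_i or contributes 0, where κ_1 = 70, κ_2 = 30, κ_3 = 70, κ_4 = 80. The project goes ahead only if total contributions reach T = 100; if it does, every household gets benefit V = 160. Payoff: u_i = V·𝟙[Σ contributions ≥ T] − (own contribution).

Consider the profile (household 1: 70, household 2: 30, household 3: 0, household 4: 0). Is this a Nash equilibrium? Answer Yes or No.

Total = 100 ≥ 100: provided.
Household 1 (pledges 70, payoff 90): dropping to 0 → total 30, payoff 0. No gain.
Household 2 (pledges 30, payoff 130): dropping to 0 → total 70, payoff 0. No gain.
Household 3 (pledges 0, payoff 160): pledging 70 → total 170, payoff 90. No gain.
Household 4 (pledges 0, payoff 160): pledging 80 → total 180, payoff 80. No gain.

Yes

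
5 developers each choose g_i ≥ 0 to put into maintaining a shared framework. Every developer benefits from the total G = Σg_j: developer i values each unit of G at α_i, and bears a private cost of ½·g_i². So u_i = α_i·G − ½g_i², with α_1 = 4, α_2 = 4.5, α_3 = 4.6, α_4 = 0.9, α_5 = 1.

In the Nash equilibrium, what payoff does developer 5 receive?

Developer i's FOC: ∂u_i/∂g_i = α_i − g_i = 0, so g_i* = α_i.
NE contributions = (4, 4.5, 4.6, 0.9, 1); G = 15.
u_5 = α_5·G − ½·(g_5)² = 1·15 − ½·1² = 14.5.

14.5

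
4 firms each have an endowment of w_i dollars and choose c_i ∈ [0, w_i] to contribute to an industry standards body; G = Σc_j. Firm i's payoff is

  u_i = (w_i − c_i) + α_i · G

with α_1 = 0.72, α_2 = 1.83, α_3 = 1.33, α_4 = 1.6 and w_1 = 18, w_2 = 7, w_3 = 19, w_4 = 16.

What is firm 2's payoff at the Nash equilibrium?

76.86

∂u_i/∂c_i = α_i − 1, so firm i contributes w_i if α_i > 1, else 0.
α_i > 1 for i ∈ {2, 3, 4}; NE contributions (0, 7, 19, 16), G = 42.
u_2 = (7 − 7) + 1.83·42 = 76.86.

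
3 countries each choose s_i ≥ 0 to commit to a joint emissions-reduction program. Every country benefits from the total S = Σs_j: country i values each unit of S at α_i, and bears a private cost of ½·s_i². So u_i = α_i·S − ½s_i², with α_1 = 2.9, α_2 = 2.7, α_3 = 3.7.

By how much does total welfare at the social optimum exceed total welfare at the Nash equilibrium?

57.94

Country i's FOC: ∂u_i/∂s_i = α_i − s_i = 0, so s_i* = α_i.
NE contributions = (2.9, 2.7, 3.7); S = 9.3.
W^NE = (Σα)·S − ½Σα_i² = 9.3² − ½·29.39 = 71.795.
Planner sets s_i = Σα_j = 9.3 for every i, so S^SO = 3·9.3 = 27.9.
W^SO = (Σα)·S^SO − ½·3·(Σα)² = (3/2)·9.3² = 129.735.
Deadweight loss = W^SO − W^NE = 57.94.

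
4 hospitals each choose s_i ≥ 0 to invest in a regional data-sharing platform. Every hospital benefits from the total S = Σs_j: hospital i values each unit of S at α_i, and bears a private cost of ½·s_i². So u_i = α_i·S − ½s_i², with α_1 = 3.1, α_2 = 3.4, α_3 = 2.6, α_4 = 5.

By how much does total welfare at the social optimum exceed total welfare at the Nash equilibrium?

Hospital i's FOC: ∂u_i/∂s_i = α_i − s_i = 0, so s_i* = α_i.
NE contributions = (3.1, 3.4, 2.6, 5); S = 14.1.
W^NE = (Σα)·S − ½Σα_i² = 14.1² − ½·52.93 = 172.345.
Planner sets s_i = Σα_j = 14.1 for every i, so S^SO = 4·14.1 = 56.4.
W^SO = (Σα)·S^SO − ½·4·(Σα)² = (4/2)·14.1² = 397.62.
Deadweight loss = W^SO − W^NE = 225.275.

225.275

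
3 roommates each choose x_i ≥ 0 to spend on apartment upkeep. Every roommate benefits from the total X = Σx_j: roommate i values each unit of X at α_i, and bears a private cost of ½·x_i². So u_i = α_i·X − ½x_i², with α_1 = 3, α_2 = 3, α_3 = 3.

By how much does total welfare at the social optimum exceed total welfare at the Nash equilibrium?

54

Roommate i's FOC: ∂u_i/∂x_i = α_i − x_i = 0, so x_i* = α_i.
NE contributions = (3, 3, 3); X = 9.
W^NE = (Σα)·X − ½Σα_i² = 9² − ½·27 = 67.5.
Planner sets x_i = Σα_j = 9 for every i, so X^SO = 3·9 = 27.
W^SO = (Σα)·X^SO − ½·3·(Σα)² = (3/2)·9² = 121.5.
Deadweight loss = W^SO − W^NE = 54.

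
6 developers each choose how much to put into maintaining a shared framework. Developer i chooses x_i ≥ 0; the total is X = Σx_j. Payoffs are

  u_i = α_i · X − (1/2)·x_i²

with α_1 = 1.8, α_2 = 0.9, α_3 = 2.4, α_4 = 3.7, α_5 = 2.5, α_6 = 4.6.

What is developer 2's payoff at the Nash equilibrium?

13.905

Developer i's FOC: ∂u_i/∂x_i = α_i − x_i = 0, so x_i* = α_i.
NE contributions = (1.8, 0.9, 2.4, 3.7, 2.5, 4.6); X = 15.9.
u_2 = α_2·X − ½·(x_2)² = 0.9·15.9 − ½·0.9² = 13.905.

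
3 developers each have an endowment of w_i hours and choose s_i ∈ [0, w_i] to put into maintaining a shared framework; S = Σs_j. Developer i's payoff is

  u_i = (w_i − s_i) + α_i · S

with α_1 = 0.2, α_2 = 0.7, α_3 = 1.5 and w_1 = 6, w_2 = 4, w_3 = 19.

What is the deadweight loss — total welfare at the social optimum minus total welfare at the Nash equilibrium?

∂u_i/∂s_i = α_i − 1, so developer i contributes w_i if α_i > 1, else 0.
α_i > 1 for i ∈ {3}; NE contributions (0, 0, 19), S = 19.
W^NE = Σw_i − S^NE + (Σα_i)·S^NE = 29 + 1.4·19 = 55.6.
Planner: ∂(Σu_j)/∂s_i = Σα_j − 1 = 1.4 > 0, so everyone contributes w_i; S^SO = 29, W^SO = 29 + 1.4·29 = 69.6.
Deadweight loss = 14.

14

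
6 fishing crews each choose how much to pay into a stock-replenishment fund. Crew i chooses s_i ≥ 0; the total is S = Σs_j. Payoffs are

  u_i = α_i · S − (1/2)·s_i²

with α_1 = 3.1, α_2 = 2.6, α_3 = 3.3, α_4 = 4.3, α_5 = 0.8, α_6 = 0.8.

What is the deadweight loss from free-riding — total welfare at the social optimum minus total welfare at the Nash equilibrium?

467.535

Crew i's FOC: ∂u_i/∂s_i = α_i − s_i = 0, so s_i* = α_i.
NE contributions = (3.1, 2.6, 3.3, 4.3, 0.8, 0.8); S = 14.9.
W^NE = (Σα)·S − ½Σα_i² = 14.9² − ½·47.03 = 198.495.
Planner sets s_i = Σα_j = 14.9 for every i, so S^SO = 6·14.9 = 89.4.
W^SO = (Σα)·S^SO − ½·6·(Σα)² = (6/2)·14.9² = 666.03.
Deadweight loss = W^SO − W^NE = 467.535.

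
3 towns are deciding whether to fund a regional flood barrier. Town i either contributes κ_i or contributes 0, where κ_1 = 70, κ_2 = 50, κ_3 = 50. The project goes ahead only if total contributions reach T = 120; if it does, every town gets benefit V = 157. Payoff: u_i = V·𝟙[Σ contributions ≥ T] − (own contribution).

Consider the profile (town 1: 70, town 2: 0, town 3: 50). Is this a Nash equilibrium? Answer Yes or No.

Yes

Total = 120 ≥ 120: provided.
Town 1 (pledges 70, payoff 87): dropping to 0 → total 50, payoff 0. No gain.
Town 2 (pledges 0, payoff 157): pledging 50 → total 170, payoff 107. No gain.
Town 3 (pledges 50, payoff 107): dropping to 0 → total 70, payoff 0. No gain.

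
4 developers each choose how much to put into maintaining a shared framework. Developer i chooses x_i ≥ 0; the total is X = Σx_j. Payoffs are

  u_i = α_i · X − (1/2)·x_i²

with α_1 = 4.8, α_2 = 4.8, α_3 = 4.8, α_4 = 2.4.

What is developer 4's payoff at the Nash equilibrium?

37.44

Developer i's FOC: ∂u_i/∂x_i = α_i − x_i = 0, so x_i* = α_i.
NE contributions = (4.8, 4.8, 4.8, 2.4); X = 16.8.
u_4 = α_4·X − ½·(x_4)² = 2.4·16.8 − ½·2.4² = 37.44.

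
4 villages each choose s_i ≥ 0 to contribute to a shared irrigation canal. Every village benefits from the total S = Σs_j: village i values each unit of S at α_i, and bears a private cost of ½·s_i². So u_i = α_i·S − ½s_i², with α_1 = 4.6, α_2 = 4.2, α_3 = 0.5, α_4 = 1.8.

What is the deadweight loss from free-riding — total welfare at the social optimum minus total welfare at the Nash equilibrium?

Village i's FOC: ∂u_i/∂s_i = α_i − s_i = 0, so s_i* = α_i.
NE contributions = (4.6, 4.2, 0.5, 1.8); S = 11.1.
W^NE = (Σα)·S − ½Σα_i² = 11.1² − ½·42.29 = 102.065.
Planner sets s_i = Σα_j = 11.1 for every i, so S^SO = 4·11.1 = 44.4.
W^SO = (Σα)·S^SO − ½·4·(Σα)² = (4/2)·11.1² = 246.42.
Deadweight loss = W^SO − W^NE = 144.355.

144.355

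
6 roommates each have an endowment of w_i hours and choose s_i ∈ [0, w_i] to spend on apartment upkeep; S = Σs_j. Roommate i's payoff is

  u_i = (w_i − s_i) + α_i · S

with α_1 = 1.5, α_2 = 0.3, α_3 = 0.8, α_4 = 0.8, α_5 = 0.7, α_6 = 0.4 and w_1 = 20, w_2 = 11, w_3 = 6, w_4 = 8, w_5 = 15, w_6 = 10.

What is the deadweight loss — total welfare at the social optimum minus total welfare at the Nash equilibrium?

175

∂u_i/∂s_i = α_i − 1, so roommate i contributes w_i if α_i > 1, else 0.
α_i > 1 for i ∈ {1}; NE contributions (20, 0, 0, 0, 0, 0), S = 20.
W^NE = Σw_i − S^NE + (Σα_i)·S^NE = 70 + 3.5·20 = 140.
Planner: ∂(Σu_j)/∂s_i = Σα_j − 1 = 3.5 > 0, so everyone contributes w_i; S^SO = 70, W^SO = 70 + 3.5·70 = 315.
Deadweight loss = 175.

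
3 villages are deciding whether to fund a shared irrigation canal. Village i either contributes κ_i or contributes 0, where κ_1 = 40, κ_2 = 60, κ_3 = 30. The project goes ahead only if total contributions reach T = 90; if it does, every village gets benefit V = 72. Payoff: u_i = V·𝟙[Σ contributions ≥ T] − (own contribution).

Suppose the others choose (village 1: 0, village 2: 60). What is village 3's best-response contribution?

30

Others' total = 60. Contributing 30 brings total to 90 ≥ 90: gain V − κ_3 = 42.
Best response: 30.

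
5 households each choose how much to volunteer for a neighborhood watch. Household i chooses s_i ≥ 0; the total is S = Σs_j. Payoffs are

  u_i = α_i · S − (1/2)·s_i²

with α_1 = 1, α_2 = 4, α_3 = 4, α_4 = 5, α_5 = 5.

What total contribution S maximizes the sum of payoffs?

95

Planner FOC: ∂(Σu_j)/∂s_i = (Σα_j) − s_i = 0, so s_i^SO = Σα_j = 19 for every i; S^SO = 95.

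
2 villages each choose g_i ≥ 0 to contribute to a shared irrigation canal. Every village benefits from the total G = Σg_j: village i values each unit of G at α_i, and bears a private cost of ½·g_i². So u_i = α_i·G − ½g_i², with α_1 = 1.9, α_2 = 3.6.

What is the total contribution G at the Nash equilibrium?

5.5

Village i's FOC: ∂u_i/∂g_i = α_i − g_i = 0, so g_i* = α_i.
NE contributions = (1.9, 3.6); G = 5.5.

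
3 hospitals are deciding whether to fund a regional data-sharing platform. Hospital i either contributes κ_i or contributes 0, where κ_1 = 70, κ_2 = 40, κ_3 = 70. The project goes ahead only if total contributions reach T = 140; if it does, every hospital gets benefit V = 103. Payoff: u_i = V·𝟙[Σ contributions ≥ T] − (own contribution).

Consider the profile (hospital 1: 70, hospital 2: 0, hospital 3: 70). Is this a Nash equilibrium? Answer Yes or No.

Yes

Total = 140 ≥ 140: provided.
Hospital 1 (pledges 70, payoff 33): dropping to 0 → total 70, payoff 0. No gain.
Hospital 2 (pledges 0, payoff 103): pledging 40 → total 180, payoff 63. No gain.
Hospital 3 (pledges 70, payoff 33): dropping to 0 → total 70, payoff 0. No gain.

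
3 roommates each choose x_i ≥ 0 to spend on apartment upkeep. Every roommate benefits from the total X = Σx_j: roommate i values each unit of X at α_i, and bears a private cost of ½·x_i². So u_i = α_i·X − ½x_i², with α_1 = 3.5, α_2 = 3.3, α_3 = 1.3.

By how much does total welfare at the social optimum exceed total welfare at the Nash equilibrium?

Roommate i's FOC: ∂u_i/∂x_i = α_i − x_i = 0, so x_i* = α_i.
NE contributions = (3.5, 3.3, 1.3); X = 8.1.
W^NE = (Σα)·X − ½Σα_i² = 8.1² − ½·24.83 = 53.195.
Planner sets x_i = Σα_j = 8.1 for every i, so X^SO = 3·8.1 = 24.3.
W^SO = (Σα)·X^SO − ½·3·(Σα)² = (3/2)·8.1² = 98.415.
Deadweight loss = W^SO − W^NE = 45.22.

45.22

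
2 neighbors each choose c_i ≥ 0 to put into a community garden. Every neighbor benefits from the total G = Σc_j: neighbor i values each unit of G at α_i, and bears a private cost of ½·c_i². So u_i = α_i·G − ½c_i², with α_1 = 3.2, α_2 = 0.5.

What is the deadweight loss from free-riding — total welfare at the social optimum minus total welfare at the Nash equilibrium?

Neighbor i's FOC: ∂u_i/∂c_i = α_i − c_i = 0, so c_i* = α_i.
NE contributions = (3.2, 0.5); G = 3.7.
W^NE = (Σα)·G − ½Σα_i² = 3.7² − ½·10.49 = 8.445.
Planner sets c_i = Σα_j = 3.7 for every i, so G^SO = 2·3.7 = 7.4.
W^SO = (Σα)·G^SO − ½·2·(Σα)² = (2/2)·3.7² = 13.69.
Deadweight loss = W^SO − W^NE = 5.245.

5.245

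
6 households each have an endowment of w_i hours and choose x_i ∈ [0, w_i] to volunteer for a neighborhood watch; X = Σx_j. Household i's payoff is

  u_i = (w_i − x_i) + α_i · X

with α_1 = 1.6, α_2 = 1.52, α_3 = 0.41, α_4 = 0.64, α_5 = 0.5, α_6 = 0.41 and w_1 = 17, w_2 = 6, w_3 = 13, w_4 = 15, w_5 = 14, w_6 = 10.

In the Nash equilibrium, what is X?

∂u_i/∂x_i = α_i − 1, so household i contributes w_i if α_i > 1, else 0.
α_i > 1 for i ∈ {1, 2}; NE contributions (17, 6, 0, 0, 0, 0), X = 23.

23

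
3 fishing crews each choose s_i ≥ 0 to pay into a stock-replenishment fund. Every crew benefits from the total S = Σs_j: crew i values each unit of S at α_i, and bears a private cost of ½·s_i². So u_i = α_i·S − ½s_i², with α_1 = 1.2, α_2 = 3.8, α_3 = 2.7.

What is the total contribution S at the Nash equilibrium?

7.7

Crew i's FOC: ∂u_i/∂s_i = α_i − s_i = 0, so s_i* = α_i.
NE contributions = (1.2, 3.8, 2.7); S = 7.7.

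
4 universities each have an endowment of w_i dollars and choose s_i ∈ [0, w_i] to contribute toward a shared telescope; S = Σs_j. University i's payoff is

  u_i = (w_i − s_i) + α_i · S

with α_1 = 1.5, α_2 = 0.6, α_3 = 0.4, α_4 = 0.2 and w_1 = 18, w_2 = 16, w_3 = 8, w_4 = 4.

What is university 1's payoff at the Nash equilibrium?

27

∂u_i/∂s_i = α_i − 1, so university i contributes w_i if α_i > 1, else 0.
α_i > 1 for i ∈ {1}; NE contributions (18, 0, 0, 0), S = 18.
u_1 = (18 − 18) + 1.5·18 = 27.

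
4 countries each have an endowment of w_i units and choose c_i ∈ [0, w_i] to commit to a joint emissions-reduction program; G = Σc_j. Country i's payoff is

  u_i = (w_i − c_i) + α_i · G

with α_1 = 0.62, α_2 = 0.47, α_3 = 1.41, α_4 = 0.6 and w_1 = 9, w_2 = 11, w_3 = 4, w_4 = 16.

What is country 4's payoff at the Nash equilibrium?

18.4

∂u_i/∂c_i = α_i − 1, so country i contributes w_i if α_i > 1, else 0.
α_i > 1 for i ∈ {3}; NE contributions (0, 0, 4, 0), G = 4.
u_4 = (16 − 0) + 0.6·4 = 18.4.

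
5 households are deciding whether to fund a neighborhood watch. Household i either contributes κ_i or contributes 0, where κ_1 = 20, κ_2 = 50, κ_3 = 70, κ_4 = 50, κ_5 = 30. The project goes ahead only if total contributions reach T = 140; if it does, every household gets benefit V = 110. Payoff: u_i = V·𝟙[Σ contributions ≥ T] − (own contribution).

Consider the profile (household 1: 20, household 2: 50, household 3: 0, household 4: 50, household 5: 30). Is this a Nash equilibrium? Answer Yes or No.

Yes

Total = 150 ≥ 140: provided.
Household 1 (pledges 20, payoff 90): dropping to 0 → total 130, payoff 0. No gain.
Household 2 (pledges 50, payoff 60): dropping to 0 → total 100, payoff 0. No gain.
Household 3 (pledges 0, payoff 110): pledging 70 → total 220, payoff 40. No gain.
Household 4 (pledges 50, payoff 60): dropping to 0 → total 100, payoff 0. No gain.
Household 5 (pledges 30, payoff 80): dropping to 0 → total 120, payoff 0. No gain.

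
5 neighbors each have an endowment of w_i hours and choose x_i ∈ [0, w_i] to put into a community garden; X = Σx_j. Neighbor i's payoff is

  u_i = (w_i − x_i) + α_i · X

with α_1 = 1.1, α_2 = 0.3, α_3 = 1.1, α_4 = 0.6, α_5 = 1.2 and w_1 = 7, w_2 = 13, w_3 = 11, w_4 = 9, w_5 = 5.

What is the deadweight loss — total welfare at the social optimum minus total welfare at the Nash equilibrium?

∂u_i/∂x_i = α_i − 1, so neighbor i contributes w_i if α_i > 1, else 0.
α_i > 1 for i ∈ {1, 3, 5}; NE contributions (7, 0, 11, 0, 5), X = 23.
W^NE = Σw_i − X^NE + (Σα_i)·X^NE = 45 + 3.3·23 = 120.9.
Planner: ∂(Σu_j)/∂x_i = Σα_j − 1 = 3.3 > 0, so everyone contributes w_i; X^SO = 45, W^SO = 45 + 3.3·45 = 193.5.
Deadweight loss = 72.6.

72.6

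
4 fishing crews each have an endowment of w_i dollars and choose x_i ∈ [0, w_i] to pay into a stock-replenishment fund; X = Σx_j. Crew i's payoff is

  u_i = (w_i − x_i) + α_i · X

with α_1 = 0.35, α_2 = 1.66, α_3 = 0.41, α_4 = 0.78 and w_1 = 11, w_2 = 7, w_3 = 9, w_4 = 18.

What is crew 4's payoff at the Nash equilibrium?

∂u_i/∂x_i = α_i − 1, so crew i contributes w_i if α_i > 1, else 0.
α_i > 1 for i ∈ {2}; NE contributions (0, 7, 0, 0), X = 7.
u_4 = (18 − 0) + 0.78·7 = 23.46.

23.46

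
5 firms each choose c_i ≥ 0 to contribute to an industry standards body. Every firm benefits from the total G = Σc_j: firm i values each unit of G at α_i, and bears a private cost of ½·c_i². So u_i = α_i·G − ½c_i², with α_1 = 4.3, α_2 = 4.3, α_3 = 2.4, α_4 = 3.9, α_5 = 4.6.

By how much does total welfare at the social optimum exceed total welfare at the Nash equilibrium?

609.93

Firm i's FOC: ∂u_i/∂c_i = α_i − c_i = 0, so c_i* = α_i.
NE contributions = (4.3, 4.3, 2.4, 3.9, 4.6); G = 19.5.
W^NE = (Σα)·G − ½Σα_i² = 19.5² − ½·79.11 = 340.695.
Planner sets c_i = Σα_j = 19.5 for every i, so G^SO = 5·19.5 = 97.5.
W^SO = (Σα)·G^SO − ½·5·(Σα)² = (5/2)·19.5² = 950.625.
Deadweight loss = W^SO − W^NE = 609.93.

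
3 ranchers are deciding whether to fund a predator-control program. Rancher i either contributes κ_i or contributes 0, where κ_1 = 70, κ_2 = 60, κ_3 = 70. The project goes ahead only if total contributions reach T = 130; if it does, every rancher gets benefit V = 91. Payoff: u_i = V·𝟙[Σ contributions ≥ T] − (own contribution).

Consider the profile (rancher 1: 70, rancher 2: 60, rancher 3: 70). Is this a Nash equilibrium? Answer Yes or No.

No

Total = 200 ≥ 130: provided.
Rancher 1 (pledges 70, payoff 21): dropping to 0 → total 130, payoff 91. Profitable deviation.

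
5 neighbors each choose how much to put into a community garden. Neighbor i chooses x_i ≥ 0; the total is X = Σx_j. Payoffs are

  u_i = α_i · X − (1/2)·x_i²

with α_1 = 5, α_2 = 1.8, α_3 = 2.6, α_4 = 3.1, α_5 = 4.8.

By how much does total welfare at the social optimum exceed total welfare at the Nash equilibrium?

Neighbor i's FOC: ∂u_i/∂x_i = α_i − x_i = 0, so x_i* = α_i.
NE contributions = (5, 1.8, 2.6, 3.1, 4.8); X = 17.3.
W^NE = (Σα)·X − ½Σα_i² = 17.3² − ½·67.65 = 265.465.
Planner sets x_i = Σα_j = 17.3 for every i, so X^SO = 5·17.3 = 86.5.
W^SO = (Σα)·X^SO − ½·5·(Σα)² = (5/2)·17.3² = 748.225.
Deadweight loss = W^SO − W^NE = 482.76.

482.76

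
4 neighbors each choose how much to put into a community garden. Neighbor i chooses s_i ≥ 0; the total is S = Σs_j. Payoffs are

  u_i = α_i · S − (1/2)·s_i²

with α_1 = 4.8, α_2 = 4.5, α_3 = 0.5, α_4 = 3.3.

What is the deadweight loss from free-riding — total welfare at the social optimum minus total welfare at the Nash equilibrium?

Neighbor i's FOC: ∂u_i/∂s_i = α_i − s_i = 0, so s_i* = α_i.
NE contributions = (4.8, 4.5, 0.5, 3.3); S = 13.1.
W^NE = (Σα)·S − ½Σα_i² = 13.1² − ½·54.43 = 144.395.
Planner sets s_i = Σα_j = 13.1 for every i, so S^SO = 4·13.1 = 52.4.
W^SO = (Σα)·S^SO − ½·4·(Σα)² = (4/2)·13.1² = 343.22.
Deadweight loss = W^SO − W^NE = 198.825.

198.825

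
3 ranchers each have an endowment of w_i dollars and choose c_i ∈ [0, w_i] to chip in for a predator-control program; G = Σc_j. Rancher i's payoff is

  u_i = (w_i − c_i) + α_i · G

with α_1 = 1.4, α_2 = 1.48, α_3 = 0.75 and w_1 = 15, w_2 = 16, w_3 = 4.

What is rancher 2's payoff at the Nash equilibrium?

45.88

∂u_i/∂c_i = α_i − 1, so rancher i contributes w_i if α_i > 1, else 0.
α_i > 1 for i ∈ {1, 2}; NE contributions (15, 16, 0), G = 31.
u_2 = (16 − 16) + 1.48·31 = 45.88.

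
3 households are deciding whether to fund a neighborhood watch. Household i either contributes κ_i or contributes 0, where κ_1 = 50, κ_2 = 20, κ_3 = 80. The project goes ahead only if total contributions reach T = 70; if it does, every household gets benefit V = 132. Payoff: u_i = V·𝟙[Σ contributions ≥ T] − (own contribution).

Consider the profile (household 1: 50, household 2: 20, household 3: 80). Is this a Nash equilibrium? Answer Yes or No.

Total = 150 ≥ 70: provided.
Household 1 (pledges 50, payoff 82): dropping to 0 → total 100, payoff 132. Profitable deviation.

No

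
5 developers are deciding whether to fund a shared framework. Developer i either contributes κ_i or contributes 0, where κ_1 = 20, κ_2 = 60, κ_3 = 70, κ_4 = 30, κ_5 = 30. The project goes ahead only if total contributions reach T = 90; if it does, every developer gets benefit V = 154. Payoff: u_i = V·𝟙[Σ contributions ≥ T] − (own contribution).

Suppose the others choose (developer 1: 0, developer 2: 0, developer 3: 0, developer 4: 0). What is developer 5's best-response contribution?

0

Others' total = 0. Even contributing 30 gives 30 < 90: no benefit either way.
Best response: 0.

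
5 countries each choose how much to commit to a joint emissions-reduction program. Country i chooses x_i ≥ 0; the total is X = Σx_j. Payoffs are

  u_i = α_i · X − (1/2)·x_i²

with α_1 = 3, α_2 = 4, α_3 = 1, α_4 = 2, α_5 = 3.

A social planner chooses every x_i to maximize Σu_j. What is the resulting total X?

65

Planner FOC: ∂(Σu_j)/∂x_i = (Σα_j) − x_i = 0, so x_i^SO = Σα_j = 13 for every i; X^SO = 65.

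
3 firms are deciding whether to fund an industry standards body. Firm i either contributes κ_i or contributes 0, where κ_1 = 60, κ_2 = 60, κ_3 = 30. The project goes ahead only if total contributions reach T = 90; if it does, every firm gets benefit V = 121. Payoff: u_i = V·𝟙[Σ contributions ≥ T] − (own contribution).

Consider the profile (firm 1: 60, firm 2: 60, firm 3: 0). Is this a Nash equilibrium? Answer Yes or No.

Total = 120 ≥ 90: provided.
Firm 1 (pledges 60, payoff 61): dropping to 0 → total 60, payoff 0. No gain.
Firm 2 (pledges 60, payoff 61): dropping to 0 → total 60, payoff 0. No gain.
Firm 3 (pledges 0, payoff 121): pledging 30 → total 150, payoff 91. No gain.

Yes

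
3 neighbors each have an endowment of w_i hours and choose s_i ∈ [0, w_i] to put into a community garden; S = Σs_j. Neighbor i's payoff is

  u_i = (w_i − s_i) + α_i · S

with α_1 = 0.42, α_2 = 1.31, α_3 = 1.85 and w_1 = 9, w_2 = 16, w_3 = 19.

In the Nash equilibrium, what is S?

35

∂u_i/∂s_i = α_i − 1, so neighbor i contributes w_i if α_i > 1, else 0.
α_i > 1 for i ∈ {2, 3}; NE contributions (0, 16, 19), S = 35.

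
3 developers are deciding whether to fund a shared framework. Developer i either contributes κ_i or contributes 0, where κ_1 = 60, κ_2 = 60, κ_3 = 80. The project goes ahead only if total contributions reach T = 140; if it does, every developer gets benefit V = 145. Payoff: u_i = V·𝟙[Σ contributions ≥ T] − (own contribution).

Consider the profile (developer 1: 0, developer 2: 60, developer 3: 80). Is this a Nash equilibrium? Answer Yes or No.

Total = 140 ≥ 140: provided.
Developer 1 (pledges 0, payoff 145): pledging 60 → total 200, payoff 85. No gain.
Developer 2 (pledges 60, payoff 85): dropping to 0 → total 80, payoff 0. No gain.
Developer 3 (pledges 80, payoff 65): dropping to 0 → total 60, payoff 0. No gain.

Yes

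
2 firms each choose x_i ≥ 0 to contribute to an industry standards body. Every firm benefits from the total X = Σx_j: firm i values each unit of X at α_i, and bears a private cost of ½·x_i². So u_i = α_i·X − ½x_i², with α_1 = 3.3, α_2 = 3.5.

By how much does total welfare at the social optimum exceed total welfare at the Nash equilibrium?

Firm i's FOC: ∂u_i/∂x_i = α_i − x_i = 0, so x_i* = α_i.
NE contributions = (3.3, 3.5); X = 6.8.
W^NE = (Σα)·X − ½Σα_i² = 6.8² − ½·23.14 = 34.67.
Planner sets x_i = Σα_j = 6.8 for every i, so X^SO = 2·6.8 = 13.6.
W^SO = (Σα)·X^SO − ½·2·(Σα)² = (2/2)·6.8² = 46.24.
Deadweight loss = W^SO − W^NE = 11.57.

11.57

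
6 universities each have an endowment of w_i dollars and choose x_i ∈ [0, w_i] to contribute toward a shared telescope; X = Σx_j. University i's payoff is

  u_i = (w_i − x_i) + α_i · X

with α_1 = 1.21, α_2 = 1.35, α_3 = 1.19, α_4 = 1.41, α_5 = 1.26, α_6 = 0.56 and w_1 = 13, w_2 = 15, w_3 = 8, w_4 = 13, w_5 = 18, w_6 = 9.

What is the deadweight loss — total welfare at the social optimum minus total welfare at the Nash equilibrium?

∂u_i/∂x_i = α_i − 1, so university i contributes w_i if α_i > 1, else 0.
α_i > 1 for i ∈ {1, 2, 3, 4, 5}; NE contributions (13, 15, 8, 13, 18, 0), X = 67.
W^NE = Σw_i − X^NE + (Σα_i)·X^NE = 76 + 5.98·67 = 476.66.
Planner: ∂(Σu_j)/∂x_i = Σα_j − 1 = 5.98 > 0, so everyone contributes w_i; X^SO = 76, W^SO = 76 + 5.98·76 = 530.48.
Deadweight loss = 53.82.

53.82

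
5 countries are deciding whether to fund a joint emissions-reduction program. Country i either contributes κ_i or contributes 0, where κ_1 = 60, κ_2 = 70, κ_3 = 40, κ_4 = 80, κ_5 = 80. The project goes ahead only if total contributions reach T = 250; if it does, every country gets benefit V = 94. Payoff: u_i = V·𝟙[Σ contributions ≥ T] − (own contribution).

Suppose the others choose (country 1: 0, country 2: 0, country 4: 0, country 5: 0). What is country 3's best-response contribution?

0

Others' total = 0. Even contributing 40 gives 40 < 250: no benefit either way.
Best response: 0.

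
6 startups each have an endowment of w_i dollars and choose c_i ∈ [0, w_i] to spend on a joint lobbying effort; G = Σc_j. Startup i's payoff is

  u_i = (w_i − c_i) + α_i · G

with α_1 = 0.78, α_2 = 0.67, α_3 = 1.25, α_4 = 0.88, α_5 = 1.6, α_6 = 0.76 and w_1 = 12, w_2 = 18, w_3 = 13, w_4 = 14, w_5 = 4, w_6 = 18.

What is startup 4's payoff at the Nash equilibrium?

∂u_i/∂c_i = α_i − 1, so startup i contributes w_i if α_i > 1, else 0.
α_i > 1 for i ∈ {3, 5}; NE contributions (0, 0, 13, 0, 4, 0), G = 17.
u_4 = (14 − 0) + 0.88·17 = 28.96.

28.96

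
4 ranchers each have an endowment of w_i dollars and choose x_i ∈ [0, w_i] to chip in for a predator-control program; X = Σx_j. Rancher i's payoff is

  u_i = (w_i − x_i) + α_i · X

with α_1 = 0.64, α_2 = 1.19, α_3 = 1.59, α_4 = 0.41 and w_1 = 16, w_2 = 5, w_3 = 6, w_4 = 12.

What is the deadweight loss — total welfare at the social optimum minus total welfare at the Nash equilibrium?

∂u_i/∂x_i = α_i − 1, so rancher i contributes w_i if α_i > 1, else 0.
α_i > 1 for i ∈ {2, 3}; NE contributions (0, 5, 6, 0), X = 11.
W^NE = Σw_i − X^NE + (Σα_i)·X^NE = 39 + 2.83·11 = 70.13.
Planner: ∂(Σu_j)/∂x_i = Σα_j − 1 = 2.83 > 0, so everyone contributes w_i; X^SO = 39, W^SO = 39 + 2.83·39 = 149.37.
Deadweight loss = 79.24.

79.24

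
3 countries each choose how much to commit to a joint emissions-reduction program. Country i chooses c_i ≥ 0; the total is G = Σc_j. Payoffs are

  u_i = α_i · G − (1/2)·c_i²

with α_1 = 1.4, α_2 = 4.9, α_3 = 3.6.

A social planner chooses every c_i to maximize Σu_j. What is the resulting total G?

29.7

Planner FOC: ∂(Σu_j)/∂c_i = (Σα_j) − c_i = 0, so c_i^SO = Σα_j = 9.9 for every i; G^SO = 29.7.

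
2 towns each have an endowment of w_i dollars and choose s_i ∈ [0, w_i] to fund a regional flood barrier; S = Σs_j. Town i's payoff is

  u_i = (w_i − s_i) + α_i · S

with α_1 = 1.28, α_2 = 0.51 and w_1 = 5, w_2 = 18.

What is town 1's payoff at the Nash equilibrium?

∂u_i/∂s_i = α_i − 1, so town i contributes w_i if α_i > 1, else 0.
α_i > 1 for i ∈ {1}; NE contributions (5, 0), S = 5.
u_1 = (5 − 5) + 1.28·5 = 6.4.

6.4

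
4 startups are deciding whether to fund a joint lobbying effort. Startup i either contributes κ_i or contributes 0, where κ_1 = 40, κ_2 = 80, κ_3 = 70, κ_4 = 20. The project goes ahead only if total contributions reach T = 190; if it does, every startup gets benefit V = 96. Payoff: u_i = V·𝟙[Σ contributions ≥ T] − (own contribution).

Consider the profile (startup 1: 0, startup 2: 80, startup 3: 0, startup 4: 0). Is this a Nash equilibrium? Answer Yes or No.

No

Total = 80 < 190: not provided.
Startup 1 (pledges 0, payoff 0): pledging 40 → total 120, payoff -40. No gain.
Startup 2 (pledges 80, payoff -80): dropping to 0 → total 0, payoff 0. Profitable deviation.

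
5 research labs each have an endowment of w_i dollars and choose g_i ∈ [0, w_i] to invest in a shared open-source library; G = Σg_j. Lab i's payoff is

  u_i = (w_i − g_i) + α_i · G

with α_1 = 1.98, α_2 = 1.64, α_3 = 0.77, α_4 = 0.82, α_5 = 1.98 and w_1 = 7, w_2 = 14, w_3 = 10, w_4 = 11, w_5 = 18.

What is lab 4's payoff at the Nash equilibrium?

∂u_i/∂g_i = α_i − 1, so lab i contributes w_i if α_i > 1, else 0.
α_i > 1 for i ∈ {1, 2, 5}; NE contributions (7, 14, 0, 0, 18), G = 39.
u_4 = (11 − 0) + 0.82·39 = 42.98.

42.98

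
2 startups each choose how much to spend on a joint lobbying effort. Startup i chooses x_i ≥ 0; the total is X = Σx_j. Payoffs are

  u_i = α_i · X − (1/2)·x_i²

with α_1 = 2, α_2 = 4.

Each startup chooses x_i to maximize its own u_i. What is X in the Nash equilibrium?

6

Startup i's FOC: ∂u_i/∂x_i = α_i − x_i = 0, so x_i* = α_i.
NE contributions = (2, 4); X = 6.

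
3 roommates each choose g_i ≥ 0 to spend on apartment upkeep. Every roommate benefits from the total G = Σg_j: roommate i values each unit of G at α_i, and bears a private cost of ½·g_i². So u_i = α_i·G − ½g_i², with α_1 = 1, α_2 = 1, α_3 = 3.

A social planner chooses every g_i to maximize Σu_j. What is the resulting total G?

15

Planner FOC: ∂(Σu_j)/∂g_i = (Σα_j) − g_i = 0, so g_i^SO = Σα_j = 5 for every i; G^SO = 15.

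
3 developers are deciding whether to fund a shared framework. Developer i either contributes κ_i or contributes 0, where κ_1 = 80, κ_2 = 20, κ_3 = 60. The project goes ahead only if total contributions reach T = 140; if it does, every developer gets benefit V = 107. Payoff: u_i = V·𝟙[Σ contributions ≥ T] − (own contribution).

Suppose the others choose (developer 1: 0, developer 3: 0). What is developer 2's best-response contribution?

0

Others' total = 0. Even contributing 20 gives 20 < 140: no benefit either way.
Best response: 0.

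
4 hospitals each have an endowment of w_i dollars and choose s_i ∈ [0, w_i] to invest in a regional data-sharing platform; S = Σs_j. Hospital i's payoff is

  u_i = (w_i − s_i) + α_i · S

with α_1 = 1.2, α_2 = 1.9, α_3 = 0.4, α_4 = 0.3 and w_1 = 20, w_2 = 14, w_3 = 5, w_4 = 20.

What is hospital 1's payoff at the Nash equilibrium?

∂u_i/∂s_i = α_i − 1, so hospital i contributes w_i if α_i > 1, else 0.
α_i > 1 for i ∈ {1, 2}; NE contributions (20, 14, 0, 0), S = 34.
u_1 = (20 − 20) + 1.2·34 = 40.8.

40.8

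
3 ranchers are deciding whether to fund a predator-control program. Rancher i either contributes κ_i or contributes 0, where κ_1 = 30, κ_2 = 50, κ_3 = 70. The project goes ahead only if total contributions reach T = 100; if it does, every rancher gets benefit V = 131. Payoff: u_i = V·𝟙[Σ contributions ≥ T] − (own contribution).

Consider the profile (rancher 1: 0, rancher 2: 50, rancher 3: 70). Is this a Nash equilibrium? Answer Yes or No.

Yes

Total = 120 ≥ 100: provided.
Rancher 1 (pledges 0, payoff 131): pledging 30 → total 150, payoff 101. No gain.
Rancher 2 (pledges 50, payoff 81): dropping to 0 → total 70, payoff 0. No gain.
Rancher 3 (pledges 70, payoff 61): dropping to 0 → total 50, payoff 0. No gain.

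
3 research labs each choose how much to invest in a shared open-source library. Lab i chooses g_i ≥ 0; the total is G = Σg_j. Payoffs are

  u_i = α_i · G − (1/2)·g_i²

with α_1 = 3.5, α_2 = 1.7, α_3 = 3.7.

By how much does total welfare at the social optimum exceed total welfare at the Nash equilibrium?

Lab i's FOC: ∂u_i/∂g_i = α_i − g_i = 0, so g_i* = α_i.
NE contributions = (3.5, 1.7, 3.7); G = 8.9.
W^NE = (Σα)·G − ½Σα_i² = 8.9² − ½·28.83 = 64.795.
Planner sets g_i = Σα_j = 8.9 for every i, so G^SO = 3·8.9 = 26.7.
W^SO = (Σα)·G^SO − ½·3·(Σα)² = (3/2)·8.9² = 118.815.
Deadweight loss = W^SO − W^NE = 54.02.

54.02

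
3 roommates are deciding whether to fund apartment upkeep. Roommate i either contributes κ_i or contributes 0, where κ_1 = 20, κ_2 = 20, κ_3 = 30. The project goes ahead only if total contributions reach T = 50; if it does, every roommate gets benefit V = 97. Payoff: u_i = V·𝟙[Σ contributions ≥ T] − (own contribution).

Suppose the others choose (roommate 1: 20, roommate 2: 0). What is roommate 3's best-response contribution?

Others' total = 20. Contributing 30 brings total to 50 ≥ 50: gain V − κ_3 = 67.
Best response: 30.

30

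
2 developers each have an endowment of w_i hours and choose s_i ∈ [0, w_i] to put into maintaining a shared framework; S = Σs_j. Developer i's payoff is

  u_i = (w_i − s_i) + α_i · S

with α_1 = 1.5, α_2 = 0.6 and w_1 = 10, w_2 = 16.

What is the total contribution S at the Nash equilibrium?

10

∂u_i/∂s_i = α_i − 1, so developer i contributes w_i if α_i > 1, else 0.
α_i > 1 for i ∈ {1}; NE contributions (10, 0), S = 10.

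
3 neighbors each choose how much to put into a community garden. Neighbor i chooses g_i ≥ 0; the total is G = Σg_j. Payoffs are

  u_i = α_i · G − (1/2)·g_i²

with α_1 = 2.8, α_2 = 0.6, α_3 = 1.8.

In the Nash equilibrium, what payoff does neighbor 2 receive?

2.94

Neighbor i's FOC: ∂u_i/∂g_i = α_i − g_i = 0, so g_i* = α_i.
NE contributions = (2.8, 0.6, 1.8); G = 5.2.
u_2 = α_2·G − ½·(g_2)² = 0.6·5.2 − ½·0.6² = 2.94.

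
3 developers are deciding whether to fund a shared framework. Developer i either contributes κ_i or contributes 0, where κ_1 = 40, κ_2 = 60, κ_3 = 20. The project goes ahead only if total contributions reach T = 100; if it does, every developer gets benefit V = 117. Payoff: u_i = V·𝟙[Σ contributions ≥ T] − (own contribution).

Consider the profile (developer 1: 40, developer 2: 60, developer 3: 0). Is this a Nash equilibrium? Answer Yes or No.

Total = 100 ≥ 100: provided.
Developer 1 (pledges 40, payoff 77): dropping to 0 → total 60, payoff 0. No gain.
Developer 2 (pledges 60, payoff 57): dropping to 0 → total 40, payoff 0. No gain.
Developer 3 (pledges 0, payoff 117): pledging 20 → total 120, payoff 97. No gain.

Yes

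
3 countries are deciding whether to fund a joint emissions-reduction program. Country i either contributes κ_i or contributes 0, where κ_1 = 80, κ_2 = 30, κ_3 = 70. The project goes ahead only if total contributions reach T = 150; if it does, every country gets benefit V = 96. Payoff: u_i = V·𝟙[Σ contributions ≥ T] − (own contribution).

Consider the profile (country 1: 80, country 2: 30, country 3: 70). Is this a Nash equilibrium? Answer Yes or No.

Total = 180 ≥ 150: provided.
Country 1 (pledges 80, payoff 16): dropping to 0 → total 100, payoff 0. No gain.
Country 2 (pledges 30, payoff 66): dropping to 0 → total 150, payoff 96. Profitable deviation.

No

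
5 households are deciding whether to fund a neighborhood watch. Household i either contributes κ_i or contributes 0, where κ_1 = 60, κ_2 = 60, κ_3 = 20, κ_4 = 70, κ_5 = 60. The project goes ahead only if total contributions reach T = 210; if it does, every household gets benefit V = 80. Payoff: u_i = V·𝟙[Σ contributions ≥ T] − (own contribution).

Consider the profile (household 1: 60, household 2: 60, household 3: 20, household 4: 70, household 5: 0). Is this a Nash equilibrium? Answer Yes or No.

Yes

Total = 210 ≥ 210: provided.
Household 1 (pledges 60, payoff 20): dropping to 0 → total 150, payoff 0. No gain.
Household 2 (pledges 60, payoff 20): dropping to 0 → total 150, payoff 0. No gain.
Household 3 (pledges 20, payoff 60): dropping to 0 → total 190, payoff 0. No gain.
Household 4 (pledges 70, payoff 10): dropping to 0 → total 140, payoff 0. No gain.
Household 5 (pledges 0, payoff 80): pledging 60 → total 270, payoff 20. No gain.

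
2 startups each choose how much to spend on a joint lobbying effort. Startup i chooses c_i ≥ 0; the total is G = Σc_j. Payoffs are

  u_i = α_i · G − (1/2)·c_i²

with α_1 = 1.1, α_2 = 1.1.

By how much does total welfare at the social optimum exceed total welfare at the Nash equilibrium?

Startup i's FOC: ∂u_i/∂c_i = α_i − c_i = 0, so c_i* = α_i.
NE contributions = (1.1, 1.1); G = 2.2.
W^NE = (Σα)·G − ½Σα_i² = 2.2² − ½·2.42 = 3.63.
Planner sets c_i = Σα_j = 2.2 for every i, so G^SO = 2·2.2 = 4.4.
W^SO = (Σα)·G^SO − ½·2·(Σα)² = (2/2)·2.2² = 4.84.
Deadweight loss = W^SO − W^NE = 1.21.

1.21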